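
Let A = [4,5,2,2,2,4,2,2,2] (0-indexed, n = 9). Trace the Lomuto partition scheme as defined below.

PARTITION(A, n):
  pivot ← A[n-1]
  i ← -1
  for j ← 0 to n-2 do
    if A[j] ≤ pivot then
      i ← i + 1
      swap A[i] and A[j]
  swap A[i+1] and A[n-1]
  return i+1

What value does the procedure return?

5

pivot = A[8] = 2; i = -1
j=0: A[0]=4 > 2 → no swap
j=1: A[1]=5 > 2 → no swap
j=2: A[2]=2 ≤ 2 → i=0, swap A[0],A[2] → [2,5,4,2,2,4,2,2,2]
j=3: A[3]=2 ≤ 2 → i=1, swap A[1],A[3] → [2,2,4,5,2,4,2,2,2]
j=4: A[4]=2 ≤ 2 → i=2, swap A[2],A[4] → [2,2,2,5,4,4,2,2,2]
j=5: A[5]=4 > 2 → no swap
j=6: A[6]=2 ≤ 2 → i=3, swap A[3],A[6] → [2,2,2,2,4,4,5,2,2]
j=7: A[7]=2 ≤ 2 → i=4, swap A[4],A[7] → [2,2,2,2,2,4,5,4,2]
final swap A[5],A[8] → [2,2,2,2,2,2,5,4,4]; return 5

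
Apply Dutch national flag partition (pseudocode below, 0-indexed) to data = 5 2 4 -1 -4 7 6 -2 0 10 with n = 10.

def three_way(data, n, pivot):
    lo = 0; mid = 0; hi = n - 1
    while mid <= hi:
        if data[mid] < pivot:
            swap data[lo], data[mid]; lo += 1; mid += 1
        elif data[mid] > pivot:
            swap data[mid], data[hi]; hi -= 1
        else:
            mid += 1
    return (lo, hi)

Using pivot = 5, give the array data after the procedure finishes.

lo=0 mid=0 hi=9
5=5: mid=1
2<5: swap(0,1), lo=1 mid=2 ⇒ 2 5 4 -1 -4 7 6 -2 0 10
4<5: swap(1,2), lo=2 mid=3 ⇒ 2 4 5 -1 -4 7 6 -2 0 10
-1<5: swap(2,3), lo=3 mid=4 ⇒ 2 4 -1 5 -4 7 6 -2 0 10
-4<5: swap(3,4), lo=4 mid=5 ⇒ 2 4 -1 -4 5 7 6 -2 0 10
7>5: swap(5,9), hi=8 ⇒ 2 4 -1 -4 5 10 6 -2 0 7
10>5: swap(5,8), hi=7 ⇒ 2 4 -1 -4 5 0 6 -2 10 7
0<5: swap(4,5), lo=5 mid=6 ⇒ 2 4 -1 -4 0 5 6 -2 10 7
6>5: swap(6,7), hi=6 ⇒ 2 4 -1 -4 0 5 -2 6 10 7
-2<5: swap(5,6), lo=6 mid=7 ⇒ 2 4 -1 -4 0 -2 5 6 10 7
done. lo=6 hi=6; data=2 4 -1 -4 0 -2 5 6 10 7

2 4 -1 -4 0 -2 5 6 10 7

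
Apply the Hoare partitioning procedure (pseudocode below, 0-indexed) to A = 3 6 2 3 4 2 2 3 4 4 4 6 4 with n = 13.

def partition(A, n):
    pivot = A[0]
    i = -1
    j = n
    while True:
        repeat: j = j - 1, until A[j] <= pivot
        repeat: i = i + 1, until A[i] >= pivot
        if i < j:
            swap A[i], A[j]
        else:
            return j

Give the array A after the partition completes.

3 2 2 2 4 3 6 3 4 4 4 6 4

pivot = A[0] = 3; i = -1, j = 13
j→7 (A[7]=3≤3), i→0 (A[0]=3≥3); i<j, swap → 3 6 2 3 4 2 2 3 4 4 4 6 4
j→6 (A[6]=2≤3), i→1 (A[1]=6≥3); i<j, swap → 3 2 2 3 4 2 6 3 4 4 4 6 4
j→5 (A[5]=2≤3), i→3 (A[3]=3≥3); i<j, swap → 3 2 2 2 4 3 6 3 4 4 4 6 4
j→3, i→4; i≥j, return j=3. A = 3 2 2 2 4 3 6 3 4 4 4 6 4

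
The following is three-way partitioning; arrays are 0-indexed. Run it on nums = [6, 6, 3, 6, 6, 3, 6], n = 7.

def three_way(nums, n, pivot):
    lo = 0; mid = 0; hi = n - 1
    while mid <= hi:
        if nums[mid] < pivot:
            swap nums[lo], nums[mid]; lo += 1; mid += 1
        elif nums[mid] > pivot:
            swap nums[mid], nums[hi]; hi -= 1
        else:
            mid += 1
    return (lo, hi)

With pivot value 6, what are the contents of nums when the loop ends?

[3, 3, 6, 6, 6, 6, 6]

pivot = 6; lo=0, mid=0, hi=6
nums[mid]=6=6: mid=1
nums[mid]=6=6: mid=2
nums[mid]=3<6: swap nums[0],nums[2]; lo=1,mid=3 → [3, 6, 6, 6, 6, 3, 6]
nums[mid]=6=6: mid=4
nums[mid]=6=6: mid=5
nums[mid]=3<6: swap nums[1],nums[5]; lo=2,mid=6 → [3, 3, 6, 6, 6, 6, 6]
nums[mid]=6=6: mid=7
end: lo=2, hi=6; nums = [3, 3, 6, 6, 6, 6, 6]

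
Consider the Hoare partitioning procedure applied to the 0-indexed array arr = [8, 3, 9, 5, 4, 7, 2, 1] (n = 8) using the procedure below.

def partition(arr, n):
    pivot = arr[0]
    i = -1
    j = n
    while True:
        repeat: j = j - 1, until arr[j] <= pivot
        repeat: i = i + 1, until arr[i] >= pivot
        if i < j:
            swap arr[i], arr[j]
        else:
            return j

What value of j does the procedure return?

pivot=8
j stops at 7 (1), i stops at 0 (8); swap ⇒ [1, 3, 9, 5, 4, 7, 2, 8]
j stops at 6 (2), i stops at 2 (9); swap ⇒ [1, 3, 2, 5, 4, 7, 9, 8]
j stops at 5, i stops at 6; i≥j ⇒ return 5. arr=[1, 3, 2, 5, 4, 7, 9, 8]

5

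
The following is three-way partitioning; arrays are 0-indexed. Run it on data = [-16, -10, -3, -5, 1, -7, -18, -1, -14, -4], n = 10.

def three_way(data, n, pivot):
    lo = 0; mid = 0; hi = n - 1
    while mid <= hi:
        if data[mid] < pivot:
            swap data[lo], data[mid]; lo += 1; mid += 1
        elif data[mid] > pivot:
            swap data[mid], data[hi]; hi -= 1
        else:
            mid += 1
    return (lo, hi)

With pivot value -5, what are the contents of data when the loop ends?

pivot = -5; lo=0, mid=0, hi=9
data[mid]=-16<-5: swap data[0],data[0]; lo=1,mid=1 → [-16, -10, -3, -5, 1, -7, -18, -1, -14, -4]
data[mid]=-10<-5: swap data[1],data[1]; lo=2,mid=2 → [-16, -10, -3, -5, 1, -7, -18, -1, -14, -4]
data[mid]=-3>-5: swap data[2],data[9]; hi=8 → [-16, -10, -4, -5, 1, -7, -18, -1, -14, -3]
data[mid]=-4>-5: swap data[2],data[8]; hi=7 → [-16, -10, -14, -5, 1, -7, -18, -1, -4, -3]
data[mid]=-14<-5: swap data[2],data[2]; lo=3,mid=3 → [-16, -10, -14, -5, 1, -7, -18, -1, -4, -3]
data[mid]=-5=-5: mid=4
data[mid]=1>-5: swap data[4],data[7]; hi=6 → [-16, -10, -14, -5, -1, -7, -18, 1, -4, -3]
data[mid]=-1>-5: swap data[4],data[6]; hi=5 → [-16, -10, -14, -5, -18, -7, -1, 1, -4, -3]
data[mid]=-18<-5: swap data[3],data[4]; lo=4,mid=5 → [-16, -10, -14, -18, -5, -7, -1, 1, -4, -3]
data[mid]=-7<-5: swap data[4],data[5]; lo=5,mid=6 → [-16, -10, -14, -18, -7, -5, -1, 1, -4, -3]
end: lo=5, hi=5; data = [-16, -10, -14, -18, -7, -5, -1, 1, -4, -3]

[-16, -10, -14, -18, -7, -5, -1, 1, -4, -3]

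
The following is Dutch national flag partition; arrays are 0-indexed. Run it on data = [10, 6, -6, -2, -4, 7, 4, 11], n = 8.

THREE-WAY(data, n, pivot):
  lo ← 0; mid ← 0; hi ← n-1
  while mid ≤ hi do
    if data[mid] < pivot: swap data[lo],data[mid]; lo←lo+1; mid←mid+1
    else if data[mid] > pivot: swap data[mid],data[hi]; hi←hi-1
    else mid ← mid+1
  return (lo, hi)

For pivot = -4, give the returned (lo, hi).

(1, 1)

lo=0 mid=0 hi=7
10>-4: swap(0,7), hi=6 ⇒ [11, 6, -6, -2, -4, 7, 4, 10]
11>-4: swap(0,6), hi=5 ⇒ [4, 6, -6, -2, -4, 7, 11, 10]
4>-4: swap(0,5), hi=4 ⇒ [7, 6, -6, -2, -4, 4, 11, 10]
7>-4: swap(0,4), hi=3 ⇒ [-4, 6, -6, -2, 7, 4, 11, 10]
-4=-4: mid=1
6>-4: swap(1,3), hi=2 ⇒ [-4, -2, -6, 6, 7, 4, 11, 10]
-2>-4: swap(1,2), hi=1 ⇒ [-4, -6, -2, 6, 7, 4, 11, 10]
-6<-4: swap(0,1), lo=1 mid=2 ⇒ [-6, -4, -2, 6, 7, 4, 11, 10]
done. lo=1 hi=1; data=[-6, -4, -2, 6, 7, 4, 11, 10]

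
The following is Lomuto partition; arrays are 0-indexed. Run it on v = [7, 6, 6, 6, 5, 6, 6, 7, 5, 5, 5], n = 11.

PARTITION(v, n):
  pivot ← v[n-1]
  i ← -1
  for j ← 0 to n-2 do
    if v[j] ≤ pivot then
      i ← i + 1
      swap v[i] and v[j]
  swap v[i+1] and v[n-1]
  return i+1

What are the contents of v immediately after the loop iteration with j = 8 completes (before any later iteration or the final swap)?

pivot = v[10] = 5; i = -1
j=0: v[0]=7 > 5 → no swap
j=1: v[1]=6 > 5 → no swap
j=2: v[2]=6 > 5 → no swap
j=3: v[3]=6 > 5 → no swap
j=4: v[4]=5 ≤ 5 → i=0, swap v[0],v[4] → [5, 6, 6, 6, 7, 6, 6, 7, 5, 5, 5]
j=5: v[5]=6 > 5 → no swap
j=6: v[6]=6 > 5 → no swap
j=7: v[7]=7 > 5 → no swap
j=8: v[8]=5 ≤ 5 → i=1, swap v[1],v[8] → [5, 5, 6, 6, 7, 6, 6, 7, 6, 5, 5]
(after j=8) v = [5, 5, 6, 6, 7, 6, 6, 7, 6, 5, 5]

[5, 5, 6, 6, 7, 6, 6, 7, 6, 5, 5]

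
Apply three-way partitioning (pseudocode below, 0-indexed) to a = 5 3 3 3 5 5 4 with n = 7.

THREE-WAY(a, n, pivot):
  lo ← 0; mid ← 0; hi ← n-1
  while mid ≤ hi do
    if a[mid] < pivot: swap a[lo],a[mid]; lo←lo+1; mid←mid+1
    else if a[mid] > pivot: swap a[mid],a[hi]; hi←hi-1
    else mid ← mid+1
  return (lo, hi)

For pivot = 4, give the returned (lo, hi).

(3, 3)

pivot = 4; lo=0, mid=0, hi=6
a[mid]=5>4: swap a[0],a[6]; hi=5 → 4 3 3 3 5 5 5
a[mid]=4=4: mid=1
a[mid]=3<4: swap a[0],a[1]; lo=1,mid=2 → 3 4 3 3 5 5 5
a[mid]=3<4: swap a[1],a[2]; lo=2,mid=3 → 3 3 4 3 5 5 5
a[mid]=3<4: swap a[2],a[3]; lo=3,mid=4 → 3 3 3 4 5 5 5
a[mid]=5>4: swap a[4],a[5]; hi=4 → 3 3 3 4 5 5 5
a[mid]=5>4: swap a[4],a[4]; hi=3 → 3 3 3 4 5 5 5
end: lo=3, hi=3; a = 3 3 3 4 5 5 5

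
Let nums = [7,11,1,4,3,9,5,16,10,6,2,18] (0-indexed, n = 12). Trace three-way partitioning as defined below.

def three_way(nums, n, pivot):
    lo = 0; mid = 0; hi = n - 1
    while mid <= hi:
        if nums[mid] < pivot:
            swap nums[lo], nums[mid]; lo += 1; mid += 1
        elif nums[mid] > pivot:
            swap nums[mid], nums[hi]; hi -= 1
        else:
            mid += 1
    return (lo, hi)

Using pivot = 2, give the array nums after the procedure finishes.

[1,2,4,3,9,5,16,10,6,11,18,7]

lo=0 mid=0 hi=11
7>2: swap(0,11), hi=10 ⇒ [18,11,1,4,3,9,5,16,10,6,2,7]
18>2: swap(0,10), hi=9 ⇒ [2,11,1,4,3,9,5,16,10,6,18,7]
2=2: mid=1
11>2: swap(1,9), hi=8 ⇒ [2,6,1,4,3,9,5,16,10,11,18,7]
6>2: swap(1,8), hi=7 ⇒ [2,10,1,4,3,9,5,16,6,11,18,7]
10>2: swap(1,7), hi=6 ⇒ [2,16,1,4,3,9,5,10,6,11,18,7]
16>2: swap(1,6), hi=5 ⇒ [2,5,1,4,3,9,16,10,6,11,18,7]
5>2: swap(1,5), hi=4 ⇒ [2,9,1,4,3,5,16,10,6,11,18,7]
9>2: swap(1,4), hi=3 ⇒ [2,3,1,4,9,5,16,10,6,11,18,7]
3>2: swap(1,3), hi=2 ⇒ [2,4,1,3,9,5,16,10,6,11,18,7]
4>2: swap(1,2), hi=1 ⇒ [2,1,4,3,9,5,16,10,6,11,18,7]
1<2: swap(0,1), lo=1 mid=2 ⇒ [1,2,4,3,9,5,16,10,6,11,18,7]
done. lo=1 hi=1; nums=[1,2,4,3,9,5,16,10,6,11,18,7]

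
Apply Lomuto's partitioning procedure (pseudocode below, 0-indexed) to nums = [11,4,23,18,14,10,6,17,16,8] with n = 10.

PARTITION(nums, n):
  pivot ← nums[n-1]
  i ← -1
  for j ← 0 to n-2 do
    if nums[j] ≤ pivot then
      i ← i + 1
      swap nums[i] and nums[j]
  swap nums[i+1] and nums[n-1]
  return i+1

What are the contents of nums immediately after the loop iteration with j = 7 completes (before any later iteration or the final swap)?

[4,6,23,18,14,10,11,17,16,8]

pivot = nums[9] = 8; i = -1
j=0: nums[0]=11 > 8 → no swap
j=1: nums[1]=4 ≤ 8 → i=0, swap nums[0],nums[1] → [4,11,23,18,14,10,6,17,16,8]
j=2: nums[2]=23 > 8 → no swap
j=3: nums[3]=18 > 8 → no swap
j=4: nums[4]=14 > 8 → no swap
j=5: nums[5]=10 > 8 → no swap
j=6: nums[6]=6 ≤ 8 → i=1, swap nums[1],nums[6] → [4,6,23,18,14,10,11,17,16,8]
j=7: nums[7]=17 > 8 → no swap
(after j=7) nums = [4,6,23,18,14,10,11,17,16,8]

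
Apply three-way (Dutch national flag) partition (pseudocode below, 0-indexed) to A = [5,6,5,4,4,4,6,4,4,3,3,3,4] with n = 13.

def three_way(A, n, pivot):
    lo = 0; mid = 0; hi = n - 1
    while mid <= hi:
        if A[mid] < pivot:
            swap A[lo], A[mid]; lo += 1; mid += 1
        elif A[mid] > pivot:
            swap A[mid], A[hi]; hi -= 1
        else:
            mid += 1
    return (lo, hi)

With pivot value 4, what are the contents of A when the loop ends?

[3,3,3,4,4,4,4,4,4,6,5,6,5]

pivot = 4; lo=0, mid=0, hi=12
A[mid]=5>4: swap A[0],A[12]; hi=11 → [4,6,5,4,4,4,6,4,4,3,3,3,5]
A[mid]=4=4: mid=1
A[mid]=6>4: swap A[1],A[11]; hi=10 → [4,3,5,4,4,4,6,4,4,3,3,6,5]
A[mid]=3<4: swap A[0],A[1]; lo=1,mid=2 → [3,4,5,4,4,4,6,4,4,3,3,6,5]
A[mid]=5>4: swap A[2],A[10]; hi=9 → [3,4,3,4,4,4,6,4,4,3,5,6,5]
A[mid]=3<4: swap A[1],A[2]; lo=2,mid=3 → [3,3,4,4,4,4,6,4,4,3,5,6,5]
A[mid]=4=4: mid=4
A[mid]=4=4: mid=5
A[mid]=4=4: mid=6
A[mid]=6>4: swap A[6],A[9]; hi=8 → [3,3,4,4,4,4,3,4,4,6,5,6,5]
A[mid]=3<4: swap A[2],A[6]; lo=3,mid=7 → [3,3,3,4,4,4,4,4,4,6,5,6,5]
A[mid]=4=4: mid=8
A[mid]=4=4: mid=9
end: lo=3, hi=8; A = [3,3,3,4,4,4,4,4,4,6,5,6,5]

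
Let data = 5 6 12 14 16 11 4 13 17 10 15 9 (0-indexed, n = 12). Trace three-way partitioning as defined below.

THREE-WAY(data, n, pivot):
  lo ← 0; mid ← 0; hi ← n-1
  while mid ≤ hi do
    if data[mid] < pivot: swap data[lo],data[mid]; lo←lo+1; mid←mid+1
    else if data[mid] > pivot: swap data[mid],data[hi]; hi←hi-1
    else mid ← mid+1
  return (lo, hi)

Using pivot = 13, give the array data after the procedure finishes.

pivot = 13; lo=0, mid=0, hi=11
data[mid]=5<13: swap data[0],data[0]; lo=1,mid=1 → 5 6 12 14 16 11 4 13 17 10 15 9
data[mid]=6<13: swap data[1],data[1]; lo=2,mid=2 → 5 6 12 14 16 11 4 13 17 10 15 9
data[mid]=12<13: swap data[2],data[2]; lo=3,mid=3 → 5 6 12 14 16 11 4 13 17 10 15 9
data[mid]=14>13: swap data[3],data[11]; hi=10 → 5 6 12 9 16 11 4 13 17 10 15 14
data[mid]=9<13: swap data[3],data[3]; lo=4,mid=4 → 5 6 12 9 16 11 4 13 17 10 15 14
data[mid]=16>13: swap data[4],data[10]; hi=9 → 5 6 12 9 15 11 4 13 17 10 16 14
data[mid]=15>13: swap data[4],data[9]; hi=8 → 5 6 12 9 10 11 4 13 17 15 16 14
data[mid]=10<13: swap data[4],data[4]; lo=5,mid=5 → 5 6 12 9 10 11 4 13 17 15 16 14
data[mid]=11<13: swap data[5],data[5]; lo=6,mid=6 → 5 6 12 9 10 11 4 13 17 15 16 14
data[mid]=4<13: swap data[6],data[6]; lo=7,mid=7 → 5 6 12 9 10 11 4 13 17 15 16 14
data[mid]=13=13: mid=8
data[mid]=17>13: swap data[8],data[8]; hi=7 → 5 6 12 9 10 11 4 13 17 15 16 14
end: lo=7, hi=7; data = 5 6 12 9 10 11 4 13 17 15 16 14

5 6 12 9 10 11 4 13 17 15 16 14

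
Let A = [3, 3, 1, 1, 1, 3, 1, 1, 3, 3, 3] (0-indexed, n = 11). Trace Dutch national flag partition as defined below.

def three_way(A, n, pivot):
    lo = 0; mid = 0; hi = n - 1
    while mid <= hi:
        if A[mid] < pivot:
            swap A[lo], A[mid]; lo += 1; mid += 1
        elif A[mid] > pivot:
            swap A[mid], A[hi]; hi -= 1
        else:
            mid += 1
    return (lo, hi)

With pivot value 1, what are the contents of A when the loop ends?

pivot = 1; lo=0, mid=0, hi=10
A[mid]=3>1: swap A[0],A[10]; hi=9 → [3, 3, 1, 1, 1, 3, 1, 1, 3, 3, 3]
A[mid]=3>1: swap A[0],A[9]; hi=8 → [3, 3, 1, 1, 1, 3, 1, 1, 3, 3, 3]
A[mid]=3>1: swap A[0],A[8]; hi=7 → [3, 3, 1, 1, 1, 3, 1, 1, 3, 3, 3]
A[mid]=3>1: swap A[0],A[7]; hi=6 → [1, 3, 1, 1, 1, 3, 1, 3, 3, 3, 3]
A[mid]=1=1: mid=1
A[mid]=3>1: swap A[1],A[6]; hi=5 → [1, 1, 1, 1, 1, 3, 3, 3, 3, 3, 3]
A[mid]=1=1: mid=2
A[mid]=1=1: mid=3
A[mid]=1=1: mid=4
A[mid]=1=1: mid=5
A[mid]=3>1: swap A[5],A[5]; hi=4 → [1, 1, 1, 1, 1, 3, 3, 3, 3, 3, 3]
end: lo=0, hi=4; A = [1, 1, 1, 1, 1, 3, 3, 3, 3, 3, 3]

[1, 1, 1, 1, 1, 3, 3, 3, 3, 3, 3]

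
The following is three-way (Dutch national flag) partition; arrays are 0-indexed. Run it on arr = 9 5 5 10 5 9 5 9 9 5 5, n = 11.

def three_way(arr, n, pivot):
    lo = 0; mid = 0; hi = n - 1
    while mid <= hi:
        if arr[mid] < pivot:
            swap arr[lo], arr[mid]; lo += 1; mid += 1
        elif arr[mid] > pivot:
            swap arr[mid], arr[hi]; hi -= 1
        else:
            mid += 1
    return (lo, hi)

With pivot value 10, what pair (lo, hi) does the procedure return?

lo=0 mid=0 hi=10
9<10: swap(0,0), lo=1 mid=1 ⇒ 9 5 5 10 5 9 5 9 9 5 5
5<10: swap(1,1), lo=2 mid=2 ⇒ 9 5 5 10 5 9 5 9 9 5 5
5<10: swap(2,2), lo=3 mid=3 ⇒ 9 5 5 10 5 9 5 9 9 5 5
10=10: mid=4
5<10: swap(3,4), lo=4 mid=5 ⇒ 9 5 5 5 10 9 5 9 9 5 5
9<10: swap(4,5), lo=5 mid=6 ⇒ 9 5 5 5 9 10 5 9 9 5 5
5<10: swap(5,6), lo=6 mid=7 ⇒ 9 5 5 5 9 5 10 9 9 5 5
9<10: swap(6,7), lo=7 mid=8 ⇒ 9 5 5 5 9 5 9 10 9 5 5
9<10: swap(7,8), lo=8 mid=9 ⇒ 9 5 5 5 9 5 9 9 10 5 5
5<10: swap(8,9), lo=9 mid=10 ⇒ 9 5 5 5 9 5 9 9 5 10 5
5<10: swap(9,10), lo=10 mid=11 ⇒ 9 5 5 5 9 5 9 9 5 5 10
done. lo=10 hi=10; arr=9 5 5 5 9 5 9 9 5 5 10

(10, 10)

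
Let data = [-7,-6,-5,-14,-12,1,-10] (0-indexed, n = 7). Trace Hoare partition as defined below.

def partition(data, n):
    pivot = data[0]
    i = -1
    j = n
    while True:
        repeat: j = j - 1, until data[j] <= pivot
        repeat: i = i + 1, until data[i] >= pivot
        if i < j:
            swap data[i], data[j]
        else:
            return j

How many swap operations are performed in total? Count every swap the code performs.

pivot=-7
j stops at 6 (-10), i stops at 0 (-7); swap ⇒ [-10,-6,-5,-14,-12,1,-7]
j stops at 4 (-12), i stops at 1 (-6); swap ⇒ [-10,-12,-5,-14,-6,1,-7]
j stops at 3 (-14), i stops at 2 (-5); swap ⇒ [-10,-12,-14,-5,-6,1,-7]
j stops at 2, i stops at 3; i≥j ⇒ return 2. data=[-10,-12,-14,-5,-6,1,-7]

3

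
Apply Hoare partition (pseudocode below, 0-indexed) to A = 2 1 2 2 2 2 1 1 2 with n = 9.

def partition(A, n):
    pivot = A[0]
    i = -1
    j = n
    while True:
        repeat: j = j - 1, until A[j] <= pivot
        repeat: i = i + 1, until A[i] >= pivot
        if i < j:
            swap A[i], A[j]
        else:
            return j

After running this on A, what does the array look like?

2 1 1 1 2 2 2 2 2

pivot = A[0] = 2; i = -1, j = 9
j→8 (A[8]=2≤2), i→0 (A[0]=2≥2); i<j, swap → 2 1 2 2 2 2 1 1 2
j→7 (A[7]=1≤2), i→2 (A[2]=2≥2); i<j, swap → 2 1 1 2 2 2 1 2 2
j→6 (A[6]=1≤2), i→3 (A[3]=2≥2); i<j, swap → 2 1 1 1 2 2 2 2 2
j→5 (A[5]=2≤2), i→4 (A[4]=2≥2); i<j, swap → 2 1 1 1 2 2 2 2 2
j→4, i→5; i≥j, return j=4. A = 2 1 1 1 2 2 2 2 2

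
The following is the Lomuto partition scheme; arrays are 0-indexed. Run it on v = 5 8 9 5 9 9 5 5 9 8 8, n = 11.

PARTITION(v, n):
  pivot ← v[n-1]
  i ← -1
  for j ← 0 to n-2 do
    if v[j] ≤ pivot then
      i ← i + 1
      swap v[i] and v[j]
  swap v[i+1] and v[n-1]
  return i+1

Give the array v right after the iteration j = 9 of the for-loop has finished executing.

pivot = v[10] = 8; i = -1
j=0: v[0]=5 ≤ 8 → i=0, swap v[0],v[0] (no change) → 5 8 9 5 9 9 5 5 9 8 8
j=1: v[1]=8 ≤ 8 → i=1, swap v[1],v[1] (no change) → 5 8 9 5 9 9 5 5 9 8 8
j=2: v[2]=9 > 8 → no swap
j=3: v[3]=5 ≤ 8 → i=2, swap v[2],v[3] → 5 8 5 9 9 9 5 5 9 8 8
j=4: v[4]=9 > 8 → no swap
j=5: v[5]=9 > 8 → no swap
j=6: v[6]=5 ≤ 8 → i=3, swap v[3],v[6] → 5 8 5 5 9 9 9 5 9 8 8
j=7: v[7]=5 ≤ 8 → i=4, swap v[4],v[7] → 5 8 5 5 5 9 9 9 9 8 8
j=8: v[8]=9 > 8 → no swap
j=9: v[9]=8 ≤ 8 → i=5, swap v[5],v[9] → 5 8 5 5 5 8 9 9 9 9 8
(after j=9) v = 5 8 5 5 5 8 9 9 9 9 8

5 8 5 5 5 8 9 9 9 9 8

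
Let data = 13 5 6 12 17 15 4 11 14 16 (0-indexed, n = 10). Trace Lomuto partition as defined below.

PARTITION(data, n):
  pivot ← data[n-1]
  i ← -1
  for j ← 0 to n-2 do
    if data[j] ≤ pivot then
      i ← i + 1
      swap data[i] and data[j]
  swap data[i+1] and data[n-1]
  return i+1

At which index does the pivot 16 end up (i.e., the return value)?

8

pivot=16, i=-1
j=0: 13≤16, i=0, swap(0,0) ⇒ 13 5 6 12 17 15 4 11 14 16
j=1: 5≤16, i=1, swap(1,1) ⇒ 13 5 6 12 17 15 4 11 14 16
j=2: 6≤16, i=2, swap(2,2) ⇒ 13 5 6 12 17 15 4 11 14 16
j=3: 12≤16, i=3, swap(3,3) ⇒ 13 5 6 12 17 15 4 11 14 16
j=4: 17>16, skip
j=5: 15≤16, i=4, swap(4,5) ⇒ 13 5 6 12 15 17 4 11 14 16
j=6: 4≤16, i=5, swap(5,6) ⇒ 13 5 6 12 15 4 17 11 14 16
j=7: 11≤16, i=6, swap(6,7) ⇒ 13 5 6 12 15 4 11 17 14 16
j=8: 14≤16, i=7, swap(7,8) ⇒ 13 5 6 12 15 4 11 14 17 16
swap(8,9) ⇒ 13 5 6 12 15 4 11 14 16 17; return 8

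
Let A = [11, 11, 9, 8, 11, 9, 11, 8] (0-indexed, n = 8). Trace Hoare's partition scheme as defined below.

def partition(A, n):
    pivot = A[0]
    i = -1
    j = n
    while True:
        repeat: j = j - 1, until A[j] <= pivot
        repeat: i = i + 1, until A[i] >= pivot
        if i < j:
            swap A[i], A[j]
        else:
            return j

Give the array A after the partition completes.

[8, 11, 9, 8, 9, 11, 11, 11]

pivot=11
j stops at 7 (8), i stops at 0 (11); swap ⇒ [8, 11, 9, 8, 11, 9, 11, 11]
j stops at 6 (11), i stops at 1 (11); swap ⇒ [8, 11, 9, 8, 11, 9, 11, 11]
j stops at 5 (9), i stops at 4 (11); swap ⇒ [8, 11, 9, 8, 9, 11, 11, 11]
j stops at 4, i stops at 5; i≥j ⇒ return 4. A=[8, 11, 9, 8, 9, 11, 11, 11]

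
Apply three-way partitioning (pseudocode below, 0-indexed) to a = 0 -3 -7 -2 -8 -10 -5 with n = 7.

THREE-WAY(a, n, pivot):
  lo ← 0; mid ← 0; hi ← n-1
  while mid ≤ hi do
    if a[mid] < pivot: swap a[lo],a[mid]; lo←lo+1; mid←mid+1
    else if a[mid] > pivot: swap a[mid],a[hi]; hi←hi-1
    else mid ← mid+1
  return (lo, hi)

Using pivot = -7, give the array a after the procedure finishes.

-10 -8 -7 -2 -3 -5 0

pivot = -7; lo=0, mid=0, hi=6
a[mid]=0>-7: swap a[0],a[6]; hi=5 → -5 -3 -7 -2 -8 -10 0
a[mid]=-5>-7: swap a[0],a[5]; hi=4 → -10 -3 -7 -2 -8 -5 0
a[mid]=-10<-7: swap a[0],a[0]; lo=1,mid=1 → -10 -3 -7 -2 -8 -5 0
a[mid]=-3>-7: swap a[1],a[4]; hi=3 → -10 -8 -7 -2 -3 -5 0
a[mid]=-8<-7: swap a[1],a[1]; lo=2,mid=2 → -10 -8 -7 -2 -3 -5 0
a[mid]=-7=-7: mid=3
a[mid]=-2>-7: swap a[3],a[3]; hi=2 → -10 -8 -7 -2 -3 -5 0
end: lo=2, hi=2; a = -10 -8 -7 -2 -3 -5 0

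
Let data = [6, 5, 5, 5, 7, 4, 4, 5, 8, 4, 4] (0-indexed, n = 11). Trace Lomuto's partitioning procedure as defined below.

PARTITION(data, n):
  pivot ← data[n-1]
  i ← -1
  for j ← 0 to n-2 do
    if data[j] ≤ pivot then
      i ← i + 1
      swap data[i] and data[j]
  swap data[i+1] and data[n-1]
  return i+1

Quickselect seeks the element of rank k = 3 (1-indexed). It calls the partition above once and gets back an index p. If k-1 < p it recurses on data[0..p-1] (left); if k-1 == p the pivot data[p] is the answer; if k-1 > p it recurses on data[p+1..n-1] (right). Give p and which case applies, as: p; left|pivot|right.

pivot = data[10] = 4; i = -1
j=0: data[0]=6 > 4 → no swap
j=1: data[1]=5 > 4 → no swap
j=2: data[2]=5 > 4 → no swap
j=3: data[3]=5 > 4 → no swap
j=4: data[4]=7 > 4 → no swap
j=5: data[5]=4 ≤ 4 → i=0, swap data[0],data[5] → [4, 5, 5, 5, 7, 6, 4, 5, 8, 4, 4]
j=6: data[6]=4 ≤ 4 → i=1, swap data[1],data[6] → [4, 4, 5, 5, 7, 6, 5, 5, 8, 4, 4]
j=7: data[7]=5 > 4 → no swap
j=8: data[8]=8 > 4 → no swap
j=9: data[9]=4 ≤ 4 → i=2, swap data[2],data[9] → [4, 4, 4, 5, 7, 6, 5, 5, 8, 5, 4]
final swap data[3],data[10] → [4, 4, 4, 4, 7, 6, 5, 5, 8, 5, 5]; return 3
p = 3; k-1 = 2 < 3 ⇒ left

3; left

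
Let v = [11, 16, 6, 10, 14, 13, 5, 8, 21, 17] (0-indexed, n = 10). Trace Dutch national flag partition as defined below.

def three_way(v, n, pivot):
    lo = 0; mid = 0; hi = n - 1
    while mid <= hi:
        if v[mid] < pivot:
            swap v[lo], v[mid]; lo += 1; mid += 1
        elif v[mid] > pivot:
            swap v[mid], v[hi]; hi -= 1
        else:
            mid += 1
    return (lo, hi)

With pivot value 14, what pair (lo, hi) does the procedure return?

(6, 6)

lo=0 mid=0 hi=9
11<14: swap(0,0), lo=1 mid=1 ⇒ [11, 16, 6, 10, 14, 13, 5, 8, 21, 17]
16>14: swap(1,9), hi=8 ⇒ [11, 17, 6, 10, 14, 13, 5, 8, 21, 16]
17>14: swap(1,8), hi=7 ⇒ [11, 21, 6, 10, 14, 13, 5, 8, 17, 16]
21>14: swap(1,7), hi=6 ⇒ [11, 8, 6, 10, 14, 13, 5, 21, 17, 16]
8<14: swap(1,1), lo=2 mid=2 ⇒ [11, 8, 6, 10, 14, 13, 5, 21, 17, 16]
6<14: swap(2,2), lo=3 mid=3 ⇒ [11, 8, 6, 10, 14, 13, 5, 21, 17, 16]
10<14: swap(3,3), lo=4 mid=4 ⇒ [11, 8, 6, 10, 14, 13, 5, 21, 17, 16]
14=14: mid=5
13<14: swap(4,5), lo=5 mid=6 ⇒ [11, 8, 6, 10, 13, 14, 5, 21, 17, 16]
5<14: swap(5,6), lo=6 mid=7 ⇒ [11, 8, 6, 10, 13, 5, 14, 21, 17, 16]
done. lo=6 hi=6; v=[11, 8, 6, 10, 13, 5, 14, 21, 17, 16]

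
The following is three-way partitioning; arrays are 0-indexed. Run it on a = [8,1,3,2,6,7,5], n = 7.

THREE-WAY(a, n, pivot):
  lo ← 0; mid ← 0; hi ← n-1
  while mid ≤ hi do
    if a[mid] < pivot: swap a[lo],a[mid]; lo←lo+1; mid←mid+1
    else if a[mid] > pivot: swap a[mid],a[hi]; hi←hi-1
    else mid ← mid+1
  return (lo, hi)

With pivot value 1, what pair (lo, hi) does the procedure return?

(0, 0)

pivot = 1; lo=0, mid=0, hi=6
a[mid]=8>1: swap a[0],a[6]; hi=5 → [5,1,3,2,6,7,8]
a[mid]=5>1: swap a[0],a[5]; hi=4 → [7,1,3,2,6,5,8]
a[mid]=7>1: swap a[0],a[4]; hi=3 → [6,1,3,2,7,5,8]
a[mid]=6>1: swap a[0],a[3]; hi=2 → [2,1,3,6,7,5,8]
a[mid]=2>1: swap a[0],a[2]; hi=1 → [3,1,2,6,7,5,8]
a[mid]=3>1: swap a[0],a[1]; hi=0 → [1,3,2,6,7,5,8]
a[mid]=1=1: mid=1
end: lo=0, hi=0; a = [1,3,2,6,7,5,8]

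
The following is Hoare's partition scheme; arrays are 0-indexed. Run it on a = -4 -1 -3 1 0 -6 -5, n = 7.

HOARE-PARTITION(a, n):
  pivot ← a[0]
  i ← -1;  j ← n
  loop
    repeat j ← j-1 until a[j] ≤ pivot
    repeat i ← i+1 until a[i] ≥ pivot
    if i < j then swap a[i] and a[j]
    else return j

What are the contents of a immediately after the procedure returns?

-5 -6 -3 1 0 -1 -4

pivot=-4
j stops at 6 (-5), i stops at 0 (-4); swap ⇒ -5 -1 -3 1 0 -6 -4
j stops at 5 (-6), i stops at 1 (-1); swap ⇒ -5 -6 -3 1 0 -1 -4
j stops at 1, i stops at 2; i≥j ⇒ return 1. a=-5 -6 -3 1 0 -1 -4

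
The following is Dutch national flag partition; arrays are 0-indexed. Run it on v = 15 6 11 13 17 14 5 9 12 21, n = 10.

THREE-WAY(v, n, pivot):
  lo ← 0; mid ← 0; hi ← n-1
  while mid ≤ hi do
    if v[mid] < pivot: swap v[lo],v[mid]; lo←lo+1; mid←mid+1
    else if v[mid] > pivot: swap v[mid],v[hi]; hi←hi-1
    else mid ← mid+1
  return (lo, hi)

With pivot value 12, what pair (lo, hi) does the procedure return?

pivot = 12; lo=0, mid=0, hi=9
v[mid]=15>12: swap v[0],v[9]; hi=8 → 21 6 11 13 17 14 5 9 12 15
v[mid]=21>12: swap v[0],v[8]; hi=7 → 12 6 11 13 17 14 5 9 21 15
v[mid]=12=12: mid=1
v[mid]=6<12: swap v[0],v[1]; lo=1,mid=2 → 6 12 11 13 17 14 5 9 21 15
v[mid]=11<12: swap v[1],v[2]; lo=2,mid=3 → 6 11 12 13 17 14 5 9 21 15
v[mid]=13>12: swap v[3],v[7]; hi=6 → 6 11 12 9 17 14 5 13 21 15
v[mid]=9<12: swap v[2],v[3]; lo=3,mid=4 → 6 11 9 12 17 14 5 13 21 15
v[mid]=17>12: swap v[4],v[6]; hi=5 → 6 11 9 12 5 14 17 13 21 15
v[mid]=5<12: swap v[3],v[4]; lo=4,mid=5 → 6 11 9 5 12 14 17 13 21 15
v[mid]=14>12: swap v[5],v[5]; hi=4 → 6 11 9 5 12 14 17 13 21 15
end: lo=4, hi=4; v = 6 11 9 5 12 14 17 13 21 15

(4, 4)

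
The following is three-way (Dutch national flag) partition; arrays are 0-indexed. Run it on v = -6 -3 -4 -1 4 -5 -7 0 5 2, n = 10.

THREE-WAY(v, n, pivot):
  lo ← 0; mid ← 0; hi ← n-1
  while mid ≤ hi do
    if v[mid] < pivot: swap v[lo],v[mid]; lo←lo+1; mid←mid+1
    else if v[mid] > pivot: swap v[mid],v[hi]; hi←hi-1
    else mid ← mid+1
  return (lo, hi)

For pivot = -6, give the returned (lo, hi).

lo=0 mid=0 hi=9
-6=-6: mid=1
-3>-6: swap(1,9), hi=8 ⇒ -6 2 -4 -1 4 -5 -7 0 5 -3
2>-6: swap(1,8), hi=7 ⇒ -6 5 -4 -1 4 -5 -7 0 2 -3
5>-6: swap(1,7), hi=6 ⇒ -6 0 -4 -1 4 -5 -7 5 2 -3
0>-6: swap(1,6), hi=5 ⇒ -6 -7 -4 -1 4 -5 0 5 2 -3
-7<-6: swap(0,1), lo=1 mid=2 ⇒ -7 -6 -4 -1 4 -5 0 5 2 -3
-4>-6: swap(2,5), hi=4 ⇒ -7 -6 -5 -1 4 -4 0 5 2 -3
-5>-6: swap(2,4), hi=3 ⇒ -7 -6 4 -1 -5 -4 0 5 2 -3
4>-6: swap(2,3), hi=2 ⇒ -7 -6 -1 4 -5 -4 0 5 2 -3
-1>-6: swap(2,2), hi=1 ⇒ -7 -6 -1 4 -5 -4 0 5 2 -3
done. lo=1 hi=1; v=-7 -6 -1 4 -5 -4 0 5 2 -3

(1, 1)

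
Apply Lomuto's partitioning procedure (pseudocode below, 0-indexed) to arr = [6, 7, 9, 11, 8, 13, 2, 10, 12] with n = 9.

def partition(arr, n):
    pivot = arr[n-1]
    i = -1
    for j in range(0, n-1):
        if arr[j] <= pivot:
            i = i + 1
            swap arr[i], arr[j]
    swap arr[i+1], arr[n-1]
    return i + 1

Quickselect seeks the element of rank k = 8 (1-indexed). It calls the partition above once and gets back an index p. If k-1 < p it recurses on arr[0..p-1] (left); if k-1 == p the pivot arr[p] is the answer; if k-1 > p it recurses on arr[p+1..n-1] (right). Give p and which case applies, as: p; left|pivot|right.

7; pivot

pivot = arr[8] = 12; i = -1
j=0: arr[0]=6 ≤ 12 → i=0, swap arr[0],arr[0] (no change) → [6, 7, 9, 11, 8, 13, 2, 10, 12]
j=1: arr[1]=7 ≤ 12 → i=1, swap arr[1],arr[1] (no change) → [6, 7, 9, 11, 8, 13, 2, 10, 12]
j=2: arr[2]=9 ≤ 12 → i=2, swap arr[2],arr[2] (no change) → [6, 7, 9, 11, 8, 13, 2, 10, 12]
j=3: arr[3]=11 ≤ 12 → i=3, swap arr[3],arr[3] (no change) → [6, 7, 9, 11, 8, 13, 2, 10, 12]
j=4: arr[4]=8 ≤ 12 → i=4, swap arr[4],arr[4] (no change) → [6, 7, 9, 11, 8, 13, 2, 10, 12]
j=5: arr[5]=13 > 12 → no swap
j=6: arr[6]=2 ≤ 12 → i=5, swap arr[5],arr[6] → [6, 7, 9, 11, 8, 2, 13, 10, 12]
j=7: arr[7]=10 ≤ 12 → i=6, swap arr[6],arr[7] → [6, 7, 9, 11, 8, 2, 10, 13, 12]
final swap arr[7],arr[8] → [6, 7, 9, 11, 8, 2, 10, 12, 13]; return 7
p = 7; k-1 = 7 == 7 ⇒ pivot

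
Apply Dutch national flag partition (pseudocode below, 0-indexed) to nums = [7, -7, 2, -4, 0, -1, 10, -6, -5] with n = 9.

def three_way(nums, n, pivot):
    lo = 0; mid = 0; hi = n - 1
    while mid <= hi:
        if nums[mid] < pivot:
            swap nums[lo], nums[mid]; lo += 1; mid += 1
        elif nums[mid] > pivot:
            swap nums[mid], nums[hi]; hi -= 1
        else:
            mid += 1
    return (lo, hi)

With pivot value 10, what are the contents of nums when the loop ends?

[7, -7, 2, -4, 0, -1, -6, -5, 10]

pivot = 10; lo=0, mid=0, hi=8
nums[mid]=7<10: swap nums[0],nums[0]; lo=1,mid=1 → [7, -7, 2, -4, 0, -1, 10, -6, -5]
nums[mid]=-7<10: swap nums[1],nums[1]; lo=2,mid=2 → [7, -7, 2, -4, 0, -1, 10, -6, -5]
nums[mid]=2<10: swap nums[2],nums[2]; lo=3,mid=3 → [7, -7, 2, -4, 0, -1, 10, -6, -5]
nums[mid]=-4<10: swap nums[3],nums[3]; lo=4,mid=4 → [7, -7, 2, -4, 0, -1, 10, -6, -5]
nums[mid]=0<10: swap nums[4],nums[4]; lo=5,mid=5 → [7, -7, 2, -4, 0, -1, 10, -6, -5]
nums[mid]=-1<10: swap nums[5],nums[5]; lo=6,mid=6 → [7, -7, 2, -4, 0, -1, 10, -6, -5]
nums[mid]=10=10: mid=7
nums[mid]=-6<10: swap nums[6],nums[7]; lo=7,mid=8 → [7, -7, 2, -4, 0, -1, -6, 10, -5]
nums[mid]=-5<10: swap nums[7],nums[8]; lo=8,mid=9 → [7, -7, 2, -4, 0, -1, -6, -5, 10]
end: lo=8, hi=8; nums = [7, -7, 2, -4, 0, -1, -6, -5, 10]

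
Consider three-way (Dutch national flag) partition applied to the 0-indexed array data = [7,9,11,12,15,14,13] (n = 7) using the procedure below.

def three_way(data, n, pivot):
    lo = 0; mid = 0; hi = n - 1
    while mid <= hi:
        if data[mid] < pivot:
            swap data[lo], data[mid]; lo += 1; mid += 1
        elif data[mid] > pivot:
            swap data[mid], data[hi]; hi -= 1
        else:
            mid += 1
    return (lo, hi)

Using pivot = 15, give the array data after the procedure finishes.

pivot = 15; lo=0, mid=0, hi=6
data[mid]=7<15: swap data[0],data[0]; lo=1,mid=1 → [7,9,11,12,15,14,13]
data[mid]=9<15: swap data[1],data[1]; lo=2,mid=2 → [7,9,11,12,15,14,13]
data[mid]=11<15: swap data[2],data[2]; lo=3,mid=3 → [7,9,11,12,15,14,13]
data[mid]=12<15: swap data[3],data[3]; lo=4,mid=4 → [7,9,11,12,15,14,13]
data[mid]=15=15: mid=5
data[mid]=14<15: swap data[4],data[5]; lo=5,mid=6 → [7,9,11,12,14,15,13]
data[mid]=13<15: swap data[5],data[6]; lo=6,mid=7 → [7,9,11,12,14,13,15]
end: lo=6, hi=6; data = [7,9,11,12,14,13,15]

[7,9,11,12,14,13,15]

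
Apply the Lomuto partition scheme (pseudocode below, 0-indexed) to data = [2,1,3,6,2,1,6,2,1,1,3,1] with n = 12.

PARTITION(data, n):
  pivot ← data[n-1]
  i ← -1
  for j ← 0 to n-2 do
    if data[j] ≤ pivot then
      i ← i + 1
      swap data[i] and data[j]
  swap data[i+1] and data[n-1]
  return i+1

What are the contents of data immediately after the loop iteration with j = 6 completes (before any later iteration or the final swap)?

[1,1,3,6,2,2,6,2,1,1,3,1]

pivot=1, i=-1
j=0: 2>1, skip
j=1: 1≤1, i=0, swap(0,1) ⇒ [1,2,3,6,2,1,6,2,1,1,3,1]
j=2: 3>1, skip
j=3: 6>1, skip
j=4: 2>1, skip
j=5: 1≤1, i=1, swap(1,5) ⇒ [1,1,3,6,2,2,6,2,1,1,3,1]
j=6: 6>1, skip
(after j=6) data = [1,1,3,6,2,2,6,2,1,1,3,1]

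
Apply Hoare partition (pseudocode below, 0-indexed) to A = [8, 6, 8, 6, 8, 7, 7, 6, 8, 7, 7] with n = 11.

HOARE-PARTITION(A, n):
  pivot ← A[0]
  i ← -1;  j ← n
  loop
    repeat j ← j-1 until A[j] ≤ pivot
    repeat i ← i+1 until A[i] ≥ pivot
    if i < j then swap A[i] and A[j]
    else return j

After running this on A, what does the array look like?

[7, 6, 7, 6, 8, 7, 7, 6, 8, 8, 8]

pivot=8
j stops at 10 (7), i stops at 0 (8); swap ⇒ [7, 6, 8, 6, 8, 7, 7, 6, 8, 7, 8]
j stops at 9 (7), i stops at 2 (8); swap ⇒ [7, 6, 7, 6, 8, 7, 7, 6, 8, 8, 8]
j stops at 8 (8), i stops at 4 (8); swap ⇒ [7, 6, 7, 6, 8, 7, 7, 6, 8, 8, 8]
j stops at 7, i stops at 8; i≥j ⇒ return 7. A=[7, 6, 7, 6, 8, 7, 7, 6, 8, 8, 8]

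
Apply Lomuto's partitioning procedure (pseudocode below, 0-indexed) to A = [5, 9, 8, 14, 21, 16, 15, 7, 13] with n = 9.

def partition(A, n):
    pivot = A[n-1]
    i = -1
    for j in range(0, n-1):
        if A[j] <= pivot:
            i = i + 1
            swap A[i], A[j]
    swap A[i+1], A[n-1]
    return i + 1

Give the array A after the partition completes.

pivot = A[8] = 13; i = -1
j=0: A[0]=5 ≤ 13 → i=0, swap A[0],A[0] (no change) → [5, 9, 8, 14, 21, 16, 15, 7, 13]
j=1: A[1]=9 ≤ 13 → i=1, swap A[1],A[1] (no change) → [5, 9, 8, 14, 21, 16, 15, 7, 13]
j=2: A[2]=8 ≤ 13 → i=2, swap A[2],A[2] (no change) → [5, 9, 8, 14, 21, 16, 15, 7, 13]
j=3: A[3]=14 > 13 → no swap
j=4: A[4]=21 > 13 → no swap
j=5: A[5]=16 > 13 → no swap
j=6: A[6]=15 > 13 → no swap
j=7: A[7]=7 ≤ 13 → i=3, swap A[3],A[7] → [5, 9, 8, 7, 21, 16, 15, 14, 13]
final swap A[4],A[8] → [5, 9, 8, 7, 13, 16, 15, 14, 21]; return 4

[5, 9, 8, 7, 13, 16, 15, 14, 21]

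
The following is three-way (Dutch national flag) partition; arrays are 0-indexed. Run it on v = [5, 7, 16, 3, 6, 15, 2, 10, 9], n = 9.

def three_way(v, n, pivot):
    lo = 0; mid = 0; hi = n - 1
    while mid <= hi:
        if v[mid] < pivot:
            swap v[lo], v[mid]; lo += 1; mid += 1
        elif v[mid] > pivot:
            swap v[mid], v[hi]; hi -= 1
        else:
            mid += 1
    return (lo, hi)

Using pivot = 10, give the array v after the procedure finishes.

[5, 7, 9, 3, 6, 2, 10, 15, 16]

lo=0 mid=0 hi=8
5<10: swap(0,0), lo=1 mid=1 ⇒ [5, 7, 16, 3, 6, 15, 2, 10, 9]
7<10: swap(1,1), lo=2 mid=2 ⇒ [5, 7, 16, 3, 6, 15, 2, 10, 9]
16>10: swap(2,8), hi=7 ⇒ [5, 7, 9, 3, 6, 15, 2, 10, 16]
9<10: swap(2,2), lo=3 mid=3 ⇒ [5, 7, 9, 3, 6, 15, 2, 10, 16]
3<10: swap(3,3), lo=4 mid=4 ⇒ [5, 7, 9, 3, 6, 15, 2, 10, 16]
6<10: swap(4,4), lo=5 mid=5 ⇒ [5, 7, 9, 3, 6, 15, 2, 10, 16]
15>10: swap(5,7), hi=6 ⇒ [5, 7, 9, 3, 6, 10, 2, 15, 16]
10=10: mid=6
2<10: swap(5,6), lo=6 mid=7 ⇒ [5, 7, 9, 3, 6, 2, 10, 15, 16]
done. lo=6 hi=6; v=[5, 7, 9, 3, 6, 2, 10, 15, 16]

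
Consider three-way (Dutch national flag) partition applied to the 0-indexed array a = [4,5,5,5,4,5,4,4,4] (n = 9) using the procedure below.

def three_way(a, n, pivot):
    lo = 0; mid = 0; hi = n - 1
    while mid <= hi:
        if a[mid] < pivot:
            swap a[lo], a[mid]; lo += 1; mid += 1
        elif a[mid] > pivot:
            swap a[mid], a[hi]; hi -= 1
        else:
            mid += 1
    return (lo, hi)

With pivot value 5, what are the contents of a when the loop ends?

[4,4,4,4,4,5,5,5,5]

pivot = 5; lo=0, mid=0, hi=8
a[mid]=4<5: swap a[0],a[0]; lo=1,mid=1 → [4,5,5,5,4,5,4,4,4]
a[mid]=5=5: mid=2
a[mid]=5=5: mid=3
a[mid]=5=5: mid=4
a[mid]=4<5: swap a[1],a[4]; lo=2,mid=5 → [4,4,5,5,5,5,4,4,4]
a[mid]=5=5: mid=6
a[mid]=4<5: swap a[2],a[6]; lo=3,mid=7 → [4,4,4,5,5,5,5,4,4]
a[mid]=4<5: swap a[3],a[7]; lo=4,mid=8 → [4,4,4,4,5,5,5,5,4]
a[mid]=4<5: swap a[4],a[8]; lo=5,mid=9 → [4,4,4,4,4,5,5,5,5]
end: lo=5, hi=8; a = [4,4,4,4,4,5,5,5,5]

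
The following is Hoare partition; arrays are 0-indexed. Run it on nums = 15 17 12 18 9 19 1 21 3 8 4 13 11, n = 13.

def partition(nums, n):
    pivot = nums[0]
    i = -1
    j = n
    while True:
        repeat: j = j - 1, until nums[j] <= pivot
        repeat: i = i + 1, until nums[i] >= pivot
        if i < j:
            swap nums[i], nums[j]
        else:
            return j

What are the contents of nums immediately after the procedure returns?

11 13 12 4 9 8 1 3 21 19 18 17 15

pivot = nums[0] = 15; i = -1, j = 13
j→12 (nums[12]=11≤15), i→0 (nums[0]=15≥15); i<j, swap → 11 17 12 18 9 19 1 21 3 8 4 13 15
j→11 (nums[11]=13≤15), i→1 (nums[1]=17≥15); i<j, swap → 11 13 12 18 9 19 1 21 3 8 4 17 15
j→10 (nums[10]=4≤15), i→3 (nums[3]=18≥15); i<j, swap → 11 13 12 4 9 19 1 21 3 8 18 17 15
j→9 (nums[9]=8≤15), i→5 (nums[5]=19≥15); i<j, swap → 11 13 12 4 9 8 1 21 3 19 18 17 15
j→8 (nums[8]=3≤15), i→7 (nums[7]=21≥15); i<j, swap → 11 13 12 4 9 8 1 3 21 19 18 17 15
j→7, i→8; i≥j, return j=7. nums = 11 13 12 4 9 8 1 3 21 19 18 17 15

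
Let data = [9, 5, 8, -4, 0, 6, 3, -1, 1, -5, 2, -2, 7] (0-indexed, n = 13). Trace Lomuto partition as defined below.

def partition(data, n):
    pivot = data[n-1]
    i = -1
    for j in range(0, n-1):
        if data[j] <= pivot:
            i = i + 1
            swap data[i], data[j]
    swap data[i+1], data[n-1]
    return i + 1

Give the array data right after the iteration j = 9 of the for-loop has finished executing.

[5, -4, 0, 6, 3, -1, 1, -5, 8, 9, 2, -2, 7]

pivot = data[12] = 7; i = -1
j=0: data[0]=9 > 7 → no swap
j=1: data[1]=5 ≤ 7 → i=0, swap data[0],data[1] → [5, 9, 8, -4, 0, 6, 3, -1, 1, -5, 2, -2, 7]
j=2: data[2]=8 > 7 → no swap
j=3: data[3]=-4 ≤ 7 → i=1, swap data[1],data[3] → [5, -4, 8, 9, 0, 6, 3, -1, 1, -5, 2, -2, 7]
j=4: data[4]=0 ≤ 7 → i=2, swap data[2],data[4] → [5, -4, 0, 9, 8, 6, 3, -1, 1, -5, 2, -2, 7]
j=5: data[5]=6 ≤ 7 → i=3, swap data[3],data[5] → [5, -4, 0, 6, 8, 9, 3, -1, 1, -5, 2, -2, 7]
j=6: data[6]=3 ≤ 7 → i=4, swap data[4],data[6] → [5, -4, 0, 6, 3, 9, 8, -1, 1, -5, 2, -2, 7]
j=7: data[7]=-1 ≤ 7 → i=5, swap data[5],data[7] → [5, -4, 0, 6, 3, -1, 8, 9, 1, -5, 2, -2, 7]
j=8: data[8]=1 ≤ 7 → i=6, swap data[6],data[8] → [5, -4, 0, 6, 3, -1, 1, 9, 8, -5, 2, -2, 7]
j=9: data[9]=-5 ≤ 7 → i=7, swap data[7],data[9] → [5, -4, 0, 6, 3, -1, 1, -5, 8, 9, 2, -2, 7]
(after j=9) data = [5, -4, 0, 6, 3, -1, 1, -5, 8, 9, 2, -2, 7]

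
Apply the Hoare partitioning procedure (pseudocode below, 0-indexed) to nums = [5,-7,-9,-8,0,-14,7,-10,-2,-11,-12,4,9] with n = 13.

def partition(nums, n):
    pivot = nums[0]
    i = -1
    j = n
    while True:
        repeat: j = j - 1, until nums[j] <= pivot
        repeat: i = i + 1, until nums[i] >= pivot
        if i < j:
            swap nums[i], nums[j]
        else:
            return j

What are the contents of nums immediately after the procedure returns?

[4,-7,-9,-8,0,-14,-12,-10,-2,-11,7,5,9]

pivot = nums[0] = 5; i = -1, j = 13
j→11 (nums[11]=4≤5), i→0 (nums[0]=5≥5); i<j, swap → [4,-7,-9,-8,0,-14,7,-10,-2,-11,-12,5,9]
j→10 (nums[10]=-12≤5), i→6 (nums[6]=7≥5); i<j, swap → [4,-7,-9,-8,0,-14,-12,-10,-2,-11,7,5,9]
j→9, i→10; i≥j, return j=9. nums = [4,-7,-9,-8,0,-14,-12,-10,-2,-11,7,5,9]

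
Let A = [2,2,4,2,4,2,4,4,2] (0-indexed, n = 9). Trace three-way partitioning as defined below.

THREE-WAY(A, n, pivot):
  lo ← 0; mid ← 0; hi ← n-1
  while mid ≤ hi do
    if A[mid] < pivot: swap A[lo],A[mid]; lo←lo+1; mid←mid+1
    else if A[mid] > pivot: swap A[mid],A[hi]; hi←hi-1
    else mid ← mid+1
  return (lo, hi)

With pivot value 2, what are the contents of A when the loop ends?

[2,2,2,2,2,4,4,4,4]

lo=0 mid=0 hi=8
2=2: mid=1
2=2: mid=2
4>2: swap(2,8), hi=7 ⇒ [2,2,2,2,4,2,4,4,4]
2=2: mid=3
2=2: mid=4
4>2: swap(4,7), hi=6 ⇒ [2,2,2,2,4,2,4,4,4]
4>2: swap(4,6), hi=5 ⇒ [2,2,2,2,4,2,4,4,4]
4>2: swap(4,5), hi=4 ⇒ [2,2,2,2,2,4,4,4,4]
2=2: mid=5
done. lo=0 hi=4; A=[2,2,2,2,2,4,4,4,4]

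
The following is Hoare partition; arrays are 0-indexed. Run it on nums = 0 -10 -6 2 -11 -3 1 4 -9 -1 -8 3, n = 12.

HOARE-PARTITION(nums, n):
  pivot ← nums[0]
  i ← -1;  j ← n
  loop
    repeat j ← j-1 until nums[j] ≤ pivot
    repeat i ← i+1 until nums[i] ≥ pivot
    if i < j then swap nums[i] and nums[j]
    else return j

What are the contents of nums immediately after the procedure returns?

pivot = nums[0] = 0; i = -1, j = 12
j→10 (nums[10]=-8≤0), i→0 (nums[0]=0≥0); i<j, swap → -8 -10 -6 2 -11 -3 1 4 -9 -1 0 3
j→9 (nums[9]=-1≤0), i→3 (nums[3]=2≥0); i<j, swap → -8 -10 -6 -1 -11 -3 1 4 -9 2 0 3
j→8 (nums[8]=-9≤0), i→6 (nums[6]=1≥0); i<j, swap → -8 -10 -6 -1 -11 -3 -9 4 1 2 0 3
j→6, i→7; i≥j, return j=6. nums = -8 -10 -6 -1 -11 -3 -9 4 1 2 0 3

-8 -10 -6 -1 -11 -3 -9 4 1 2 0 3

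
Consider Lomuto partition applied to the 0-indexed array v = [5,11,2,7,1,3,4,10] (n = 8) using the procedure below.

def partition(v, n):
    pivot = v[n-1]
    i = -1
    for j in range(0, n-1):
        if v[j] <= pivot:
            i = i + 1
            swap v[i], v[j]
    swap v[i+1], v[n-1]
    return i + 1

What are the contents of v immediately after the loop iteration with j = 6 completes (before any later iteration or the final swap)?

pivot = v[7] = 10; i = -1
j=0: v[0]=5 ≤ 10 → i=0, swap v[0],v[0] (no change) → [5,11,2,7,1,3,4,10]
j=1: v[1]=11 > 10 → no swap
j=2: v[2]=2 ≤ 10 → i=1, swap v[1],v[2] → [5,2,11,7,1,3,4,10]
j=3: v[3]=7 ≤ 10 → i=2, swap v[2],v[3] → [5,2,7,11,1,3,4,10]
j=4: v[4]=1 ≤ 10 → i=3, swap v[3],v[4] → [5,2,7,1,11,3,4,10]
j=5: v[5]=3 ≤ 10 → i=4, swap v[4],v[5] → [5,2,7,1,3,11,4,10]
j=6: v[6]=4 ≤ 10 → i=5, swap v[5],v[6] → [5,2,7,1,3,4,11,10]
(after j=6) v = [5,2,7,1,3,4,11,10]

[5,2,7,1,3,4,11,10]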